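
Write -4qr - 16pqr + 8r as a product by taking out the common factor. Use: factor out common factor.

4r(-q - 4pq + 2)

-4qr - 16pqr + 8r
= 4(-qr - 4pqr + 2r)    [factor out 4]
= 4r(-q - 4pq + 2)    [factor out r]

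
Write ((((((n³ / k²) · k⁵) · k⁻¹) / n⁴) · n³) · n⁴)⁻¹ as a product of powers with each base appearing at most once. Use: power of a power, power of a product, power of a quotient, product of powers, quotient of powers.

((((((n³ / k²) · k⁵) · k⁻¹) / n⁴) · n³) · n⁴)⁻¹
= ((((((n³ / k²) · k⁵) · k⁻¹) / n⁴) · n³)⁻¹) · ((n⁴)⁻¹)    [power of a product]
= ((((((n³ / k²) · k⁵) · k⁻¹) / n⁴)⁻¹) · ((n³)⁻¹)) · ((n⁴)⁻¹)    [power of a product]
= ((((((n³ / k²) · k⁵) · k⁻¹)⁻¹) / ((n⁴)⁻¹)) · ((n³)⁻¹)) · ((n⁴)⁻¹)    [power of a quotient]
= ((((((n³ / k²) · k⁵)⁻¹) · ((k⁻¹)⁻¹)) / ((n⁴)⁻¹)) · ((n³)⁻¹)) · ((n⁴)⁻¹)    [power of a product]
= ((((((n³ / k²)⁻¹) · ((k⁵)⁻¹)) · ((k⁻¹)⁻¹)) / ((n⁴)⁻¹)) · ((n³)⁻¹)) · ((n⁴)⁻¹)    [power of a product]
= (((((((n³)⁻¹) / ((k²)⁻¹)) · ((k⁵)⁻¹)) · ((k⁻¹)⁻¹)) / ((n⁴)⁻¹)) · ((n³)⁻¹)) · ((n⁴)⁻¹)    [power of a quotient]
= (((((n⁻³ / ((k²)⁻¹)) · ((k⁵)⁻¹)) · ((k⁻¹)⁻¹)) / ((n⁴)⁻¹)) · ((n³)⁻¹)) · ((n⁴)⁻¹)    [power of a power]
= (((((n⁻³ / k⁻²) · ((k⁵)⁻¹)) · ((k⁻¹)⁻¹)) / ((n⁴)⁻¹)) · ((n³)⁻¹)) · ((n⁴)⁻¹)    [power of a power]
= (((((n⁻³ / k⁻²) · k⁻⁵) · ((k⁻¹)⁻¹)) / ((n⁴)⁻¹)) · ((n³)⁻¹)) · ((n⁴)⁻¹)    [power of a power]
= (((((n⁻³ / k⁻²) · k⁻⁵) · k) / ((n⁴)⁻¹)) · ((n³)⁻¹)) · ((n⁴)⁻¹)    [power of a power]
= (((((n⁻³ / k⁻²) · k⁻⁵) · k) / n⁻⁴) · ((n³)⁻¹)) · ((n⁴)⁻¹)    [power of a power]
= (((((n⁻³ / k⁻²) · k⁻⁵) · k) / n⁻⁴) · n⁻³) · ((n⁴)⁻¹)    [power of a power]
= (((((n⁻³ / k⁻²) · k⁻⁵) · k) / n⁻⁴) · n⁻³) · n⁻⁴    [power of a power]
= k⁻²n⁻⁶    [quotient of powers; product of powers]

k⁻²n⁻⁶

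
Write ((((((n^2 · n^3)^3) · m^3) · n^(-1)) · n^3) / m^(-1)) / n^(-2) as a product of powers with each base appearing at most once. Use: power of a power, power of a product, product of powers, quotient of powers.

((((((n^2 · n^3)^3) · m^3) · n^(-1)) · n^3) / m^(-1)) / n^(-2)
= (((((((n^2)^3) · ((n^3)^3)) · m^3) · n^(-1)) · n^3) / m^(-1)) / n^(-2)    [power of a product]
= (((((n^6 · ((n^3)^3)) · m^3) · n^(-1)) · n^3) / m^(-1)) / n^(-2)    [power of a power]
= (((((n^6 · n^9) · m^3) · n^(-1)) · n^3) / m^(-1)) / n^(-2)    [power of a power]
= ((((n^15 · m^3) · n^(-1)) · n^3) / m^(-1)) / n^(-2)    [product of powers]
= m^4n^19    [quotient of powers; product of powers]

m^4n^19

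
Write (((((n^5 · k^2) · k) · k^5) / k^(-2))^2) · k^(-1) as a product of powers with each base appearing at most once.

(((((n^5 · k^2) · k) · k^5) / k^(-2))^2) · k^(-1)
= (((((n^5 · k^2) · k) · k^5)^2) / ((k^(-2))^2)) · k^(-1)    [power of a quotient]
= (((((n^5 · k^2) · k)^2) · ((k^5)^2)) / ((k^(-2))^2)) · k^(-1)    [power of a product]
= (((((n^5 · k^2)^2) · (k^2)) · ((k^5)^2)) / ((k^(-2))^2)) · k^(-1)    [power of a product]
= ((((((n^5)^2) · ((k^2)^2)) · (k^2)) · ((k^5)^2)) / ((k^(-2))^2)) · k^(-1)    [power of a product]
= ((((n^10 · ((k^2)^2)) · (k^2)) · ((k^5)^2)) / ((k^(-2))^2)) · k^(-1)    [power of a power]
= ((((n^10 · k^4) · (k^2)) · ((k^5)^2)) / ((k^(-2))^2)) · k^(-1)    [power of a power]
= ((((n^10 · k^4) · k^2) · k^10) / ((k^(-2))^2)) · k^(-1)    [power of a power]
= ((((n^10 · k^4) · k^2) · k^10) / k^(-4)) · k^(-1)    [power of a power]
= k^19·n^10    [quotient of powers; product of powers]

k^19·n^10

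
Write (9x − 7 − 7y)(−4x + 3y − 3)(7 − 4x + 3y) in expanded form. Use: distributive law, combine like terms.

(9x − 7 − 7y)(−4x + 3y − 3)(7 − 4x + 3y)
= (−36x² + 27xy − 27x + 28x − 21y + 21 + 28xy − 21y² + 21y)(7 − 4x + 3y)    [distributive law]
= (−36x² + 55xy + x + 21 − 21y²)(7 − 4x + 3y)    [combine like terms]
= −252x² + 144x³ − 108x²y + 385xy − 220x²y + 165xy² + 7x − 4x² + 3xy + 147 − 84x + 63y − 147y² + 84xy² − 63y³    [distributive law]
= −256x² + 144x³ − 328x²y + 388xy + 249xy² − 77x + 147 + 63y − 147y² − 63y³    [combine like terms]

−256x² + 144x³ − 328x²y + 388xy + 249xy² − 77x + 147 + 63y − 147y² − 63y³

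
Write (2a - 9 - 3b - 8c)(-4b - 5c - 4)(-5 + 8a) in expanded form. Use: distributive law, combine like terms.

(2a - 9 - 3b - 8c)(-4b - 5c - 4)(-5 + 8a)
= (-8ab - 10ac - 8a + 36b + 45c + 36 + 12b^2 + 15bc + 12b + 32bc + 40c^2 + 32c)(-5 + 8a)    [distributive law]
= (-8ab - 10ac - 8a + 48b + 77c + 36 + 12b^2 + 47bc + 40c^2)(-5 + 8a)    [combine like terms]
= 40ab - 64a^2b + 50ac - 80a^2c + 40a - 64a^2 - 240b + 384ab - 385c + 616ac - 180 + 288a - 60b^2 + 96ab^2 - 235bc + 376abc - 200c^2 + 320ac^2    [distributive law]
= 424ab - 64a^2b + 666ac - 80a^2c + 328a - 64a^2 - 240b - 385c - 180 - 60b^2 + 96ab^2 - 235bc + 376abc - 200c^2 + 320ac^2    [combine like terms]

424ab - 64a^2b + 666ac - 80a^2c + 328a - 64a^2 - 240b - 385c - 180 - 60b^2 + 96ab^2 - 235bc + 376abc - 200c^2 + 320ac^2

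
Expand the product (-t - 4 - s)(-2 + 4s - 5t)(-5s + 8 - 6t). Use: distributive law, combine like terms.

-18st + 128t - 92t² + 19s²t - 31st² - 30t³ - 152s + 64 + 38s² + 20s³

(-t - 4 - s)(-2 + 4s - 5t)(-5s + 8 - 6t)
= (2t - 4st + 5t² + 8 - 16s + 20t + 2s - 4s² + 5st)(-5s + 8 - 6t)    [distributive law]
= (22t + st + 5t² + 8 - 14s - 4s²)(-5s + 8 - 6t)    [combine like terms]
= -110st + 176t - 132t² - 5s²t + 8st - 6st² - 25st² + 40t² - 30t³ - 40s + 64 - 48t + 70s² - 112s + 84st + 20s³ - 32s² + 24s²t    [distributive law]
= -18st + 128t - 92t² + 19s²t - 31st² - 30t³ - 152s + 64 + 38s² + 20s³    [combine like terms]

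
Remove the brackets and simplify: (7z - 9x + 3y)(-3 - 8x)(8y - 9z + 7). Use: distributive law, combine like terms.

-87yz + 189z^2 - 147z - 232xyz + 504xz^2 - 635xz + 48xy + 189x + 576x^2y - 648x^2z + 504x^2 - 72y^2 - 63y - 192xy^2

(7z - 9x + 3y)(-3 - 8x)(8y - 9z + 7)
= (-21z - 56xz + 27x + 72x^2 - 9y - 24xy)(8y - 9z + 7)    [distributive law]
= -168yz + 189z^2 - 147z - 448xyz + 504xz^2 - 392xz + 216xy - 243xz + 189x + 576x^2y - 648x^2z + 504x^2 - 72y^2 + 81yz - 63y - 192xy^2 + 216xyz - 168xy    [distributive law]
= -87yz + 189z^2 - 147z - 232xyz + 504xz^2 - 635xz + 48xy + 189x + 576x^2y - 648x^2z + 504x^2 - 72y^2 - 63y - 192xy^2    [combine like terms]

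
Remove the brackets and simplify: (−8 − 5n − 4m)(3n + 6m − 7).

(−8 − 5n − 4m)(3n + 6m − 7)
= −24n − 48m + 56 − 15n^2 − 30mn + 35n − 12mn − 24m^2 + 28m    [distributive law]
= 11n − 20m + 56 − 15n^2 − 42mn − 24m^2    [combine like terms]

11n − 20m + 56 − 15n^2 − 42mn − 24m^2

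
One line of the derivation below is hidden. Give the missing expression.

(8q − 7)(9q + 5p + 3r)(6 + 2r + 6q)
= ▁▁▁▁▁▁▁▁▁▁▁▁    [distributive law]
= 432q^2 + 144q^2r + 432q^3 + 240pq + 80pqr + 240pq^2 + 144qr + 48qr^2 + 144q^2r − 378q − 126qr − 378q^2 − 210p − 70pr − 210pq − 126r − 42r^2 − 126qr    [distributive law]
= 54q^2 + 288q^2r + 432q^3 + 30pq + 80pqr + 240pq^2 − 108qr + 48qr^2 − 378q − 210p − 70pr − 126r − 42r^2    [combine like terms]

After distributive law, the bracketed line is:

(72q^2 + 40pq + 24qr − 63q − 35p − 21r)(6 + 2r + 6q)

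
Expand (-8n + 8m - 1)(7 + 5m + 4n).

(-8n + 8m - 1)(7 + 5m + 4n)
= -56n - 40mn - 32n² + 56m + 40m² + 32mn - 7 - 5m - 4n    [distributive law]
= -60n - 8mn - 32n² + 51m + 40m² - 7    [combine like terms]

-60n - 8mn - 32n² + 51m + 40m² - 7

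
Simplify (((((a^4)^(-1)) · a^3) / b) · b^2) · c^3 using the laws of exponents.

(((((a^4)^(-1)) · a^3) / b) · b^2) · c^3
= (((a^(-4) · a^3) / b) · b^2) · c^3    [power of a power]
= ((a^(-1) / b) · b^2) · c^3    [product of powers]
= a^(-1)·b·c^3    [quotient of powers]

a^(-1)·b·c^3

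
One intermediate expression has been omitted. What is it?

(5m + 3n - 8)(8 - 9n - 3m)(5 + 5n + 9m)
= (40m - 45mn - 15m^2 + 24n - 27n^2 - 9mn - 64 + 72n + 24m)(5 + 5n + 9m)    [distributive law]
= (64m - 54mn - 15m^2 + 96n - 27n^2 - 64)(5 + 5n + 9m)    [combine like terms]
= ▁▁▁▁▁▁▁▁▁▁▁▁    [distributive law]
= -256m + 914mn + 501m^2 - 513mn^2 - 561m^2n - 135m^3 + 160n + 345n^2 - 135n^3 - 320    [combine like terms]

By distributive law:

320m + 320mn + 576m^2 - 270mn - 270mn^2 - 486m^2n - 75m^2 - 75m^2n - 135m^3 + 480n + 480n^2 + 864mn - 135n^2 - 135n^3 - 243mn^2 - 320 - 320n - 576m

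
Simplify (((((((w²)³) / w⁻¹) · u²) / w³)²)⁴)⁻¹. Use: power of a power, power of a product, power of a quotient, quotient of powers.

u⁻¹⁶·w⁻³²

(((((((w²)³) / w⁻¹) · u²) / w³)²)⁴)⁻¹
= ((((((w²)³) / w⁻¹) · u²) / w³)²)⁻⁴    [power of a power]
= (((((w²)³) / w⁻¹) · u²) / w³)⁻⁸    [power of a power]
= (((((w²)³) / w⁻¹) · u²)⁻⁸) / ((w³)⁻⁸)    [power of a quotient]
= (((((w²)³) / w⁻¹)⁻⁸) · ((u²)⁻⁸)) / ((w³)⁻⁸)    [power of a product]
= (((((w²)³)⁻⁸) / ((w⁻¹)⁻⁸)) · ((u²)⁻⁸)) / ((w³)⁻⁸)    [power of a quotient]
= ((((w²)⁻²⁴) / ((w⁻¹)⁻⁸)) · ((u²)⁻⁸)) / ((w³)⁻⁸)    [power of a power]
= ((w⁻⁴⁸ / ((w⁻¹)⁻⁸)) · ((u²)⁻⁸)) / ((w³)⁻⁸)    [power of a power]
= ((w⁻⁴⁸ / w⁸) · ((u²)⁻⁸)) / ((w³)⁻⁸)    [power of a power]
= (w⁻⁵⁶ · ((u²)⁻⁸)) / ((w³)⁻⁸)    [quotient of powers]
= (w⁻⁵⁶ · u⁻¹⁶) / ((w³)⁻⁸)    [power of a power]
= (w⁻⁵⁶ · u⁻¹⁶) / w⁻²⁴    [power of a power]
= u⁻¹⁶·w⁻³²    [quotient of powers]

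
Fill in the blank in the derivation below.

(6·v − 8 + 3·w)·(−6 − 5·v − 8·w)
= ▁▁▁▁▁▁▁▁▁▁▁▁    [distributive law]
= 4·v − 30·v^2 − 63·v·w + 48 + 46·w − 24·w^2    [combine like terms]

Applying distributive law to the line above:

−36·v − 30·v^2 − 48·v·w + 48 + 40·v + 64·w − 18·w − 15·v·w − 24·w^2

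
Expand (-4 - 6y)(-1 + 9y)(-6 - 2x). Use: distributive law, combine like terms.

-24 - 8x + 180y + 60xy + 324y² + 108xy²

(-4 - 6y)(-1 + 9y)(-6 - 2x)
= (4 - 36y + 6y - 54y²)(-6 - 2x)    [distributive law]
= (4 - 30y - 54y²)(-6 - 2x)    [combine like terms]
= -24 - 8x + 180y + 60xy + 324y² + 108xy²    [distributive law]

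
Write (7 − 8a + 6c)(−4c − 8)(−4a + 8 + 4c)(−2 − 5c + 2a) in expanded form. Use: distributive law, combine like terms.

−6976ac − 5520ac^2 + 3168a^2c + 3904c + 5152c^2 + 2672c^3 − 2368a + 1984a^2 + 896 + 1088a^2c^2 − 256a^3c − 1312ac^3 − 512a^3 + 480c^4

(7 − 8a + 6c)(−4c − 8)(−4a + 8 + 4c)(−2 − 5c + 2a)
= (−28c − 56 + 32ac + 64a − 24c^2 − 48c)(−4a + 8 + 4c)(−2 − 5c + 2a)    [distributive law]
= (−76c − 56 + 32ac + 64a − 24c^2)(−4a + 8 + 4c)(−2 − 5c + 2a)    [combine like terms]
= (304ac − 608c − 304c^2 + 224a − 448 − 224c − 128a^2c + 256ac + 128ac^2 − 256a^2 + 512a + 256ac + 96ac^2 − 192c^2 − 96c^3)(−2 − 5c + 2a)    [distributive law]
= (816ac − 832c − 496c^2 + 736a − 448 − 128a^2c + 224ac^2 − 256a^2 − 96c^3)(−2 − 5c + 2a)    [combine like terms]
= −1632ac − 4080ac^2 + 1632a^2c + 1664c + 4160c^2 − 1664ac + 992c^2 + 2480c^3 − 992ac^2 − 1472a − 3680ac + 1472a^2 + 896 + 2240c − 896a + 256a^2c + 640a^2c^2 − 256a^3c − 448ac^2 − 1120ac^3 + 448a^2c^2 + 512a^2 + 1280a^2c − 512a^3 + 192c^3 + 480c^4 − 192ac^3    [distributive law]
= −6976ac − 5520ac^2 + 3168a^2c + 3904c + 5152c^2 + 2672c^3 − 2368a + 1984a^2 + 896 + 1088a^2c^2 − 256a^3c − 1312ac^3 − 512a^3 + 480c^4    [combine like terms]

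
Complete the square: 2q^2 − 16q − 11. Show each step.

2(q − 4)^2 − 43

2q^2 − 16q − 11
= 2(q^2 − 8q) − 11    [factor out 2 from the q-terms]
= 2(q^2 − 8q + 16 − 16) − 11    [add and subtract 16 inside the bracket]
= 2(q − 4)^2 − 32 − 11    [perfect-square identity]
= 2(q − 4)^2 − 43    [combine constants]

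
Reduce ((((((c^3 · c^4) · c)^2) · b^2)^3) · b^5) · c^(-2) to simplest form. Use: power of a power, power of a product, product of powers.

((((((c^3 · c^4) · c)^2) · b^2)^3) · b^5) · c^(-2)
= ((((((c^3 · c^4) · c)^2)^3) · ((b^2)^3)) · b^5) · c^(-2)    [power of a product]
= (((((c^3 · c^4) · c)^6) · ((b^2)^3)) · b^5) · c^(-2)    [power of a power]
= (((((c^3 · c^4)^6) · (c^6)) · ((b^2)^3)) · b^5) · c^(-2)    [power of a product]
= ((((((c^3)^6) · ((c^4)^6)) · (c^6)) · ((b^2)^3)) · b^5) · c^(-2)    [power of a product]
= ((((c^18 · ((c^4)^6)) · (c^6)) · ((b^2)^3)) · b^5) · c^(-2)    [power of a power]
= ((((c^18 · c^24) · (c^6)) · ((b^2)^3)) · b^5) · c^(-2)    [power of a power]
= (((c^42 · (c^6)) · ((b^2)^3)) · b^5) · c^(-2)    [product of powers]
= ((c^48 · ((b^2)^3)) · b^5) · c^(-2)    [product of powers]
= ((c^48 · b^6) · b^5) · c^(-2)    [power of a power]
= b^11c^46    [product of powers]

b^11c^46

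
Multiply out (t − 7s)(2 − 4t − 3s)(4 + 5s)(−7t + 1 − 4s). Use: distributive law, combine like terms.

−72t^2 + 8t + 470st − 726st^2 − 413s^2t + 112t^3 + 140st^3 − 795s^2t^2 − 1235s^3t − 56s + 238s^2 + 49s^3 − 420s^4

(t − 7s)(2 − 4t − 3s)(4 + 5s)(−7t + 1 − 4s)
= (2t − 4t^2 − 3st − 14s + 28st + 21s^2)(4 + 5s)(−7t + 1 − 4s)    [distributive law]
= (2t − 4t^2 + 25st − 14s + 21s^2)(4 + 5s)(−7t + 1 − 4s)    [combine like terms]
= (8t + 10st − 16t^2 − 20st^2 + 100st + 125s^2t − 56s − 70s^2 + 84s^2 + 105s^3)(−7t + 1 − 4s)    [distributive law]
= (8t + 110st − 16t^2 − 20st^2 + 125s^2t − 56s + 14s^2 + 105s^3)(−7t + 1 − 4s)    [combine like terms]
= −56t^2 + 8t − 32st − 770st^2 + 110st − 440s^2t + 112t^3 − 16t^2 + 64st^2 + 140st^3 − 20st^2 + 80s^2t^2 − 875s^2t^2 + 125s^2t − 500s^3t + 392st − 56s + 224s^2 − 98s^2t + 14s^2 − 56s^3 − 735s^3t + 105s^3 − 420s^4    [distributive law]
= −72t^2 + 8t + 470st − 726st^2 − 413s^2t + 112t^3 + 140st^3 − 795s^2t^2 − 1235s^3t − 56s + 238s^2 + 49s^3 − 420s^4    [combine like terms]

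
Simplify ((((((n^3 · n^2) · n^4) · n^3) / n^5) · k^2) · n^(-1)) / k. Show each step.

kn^6

((((((n^3 · n^2) · n^4) · n^3) / n^5) · k^2) · n^(-1)) / k
= (((((n^5 · n^4) · n^3) / n^5) · k^2) · n^(-1)) / k    [product of powers]
= ((((n^9 · n^3) / n^5) · k^2) · n^(-1)) / k    [product of powers]
= (((n^12 / n^5) · k^2) · n^(-1)) / k    [product of powers]
= ((n^7 · k^2) · n^(-1)) / k    [quotient of powers]
= kn^6    [quotient of powers; product of powers]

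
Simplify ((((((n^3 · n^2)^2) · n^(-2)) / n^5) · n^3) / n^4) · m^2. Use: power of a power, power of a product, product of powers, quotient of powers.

m^2n^2

((((((n^3 · n^2)^2) · n^(-2)) / n^5) · n^3) / n^4) · m^2
= (((((((n^3)^2) · ((n^2)^2)) · n^(-2)) / n^5) · n^3) / n^4) · m^2    [power of a product]
= (((((n^6 · ((n^2)^2)) · n^(-2)) / n^5) · n^3) / n^4) · m^2    [power of a power]
= (((((n^6 · n^4) · n^(-2)) / n^5) · n^3) / n^4) · m^2    [power of a power]
= ((((n^10 · n^(-2)) / n^5) · n^3) / n^4) · m^2    [product of powers]
= (((n^8 / n^5) · n^3) / n^4) · m^2    [product of powers]
= ((n^3 · n^3) / n^4) · m^2    [quotient of powers]
= (n^6 / n^4) · m^2    [product of powers]
= n^2 · m^2    [quotient of powers]
= m^2n^2    [rearrange]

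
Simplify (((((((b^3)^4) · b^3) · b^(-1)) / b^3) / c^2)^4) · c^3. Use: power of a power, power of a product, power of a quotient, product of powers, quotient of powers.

b^44c^(-5)

(((((((b^3)^4) · b^3) · b^(-1)) / b^3) / c^2)^4) · c^3
= (((((((b^3)^4) · b^3) · b^(-1)) / b^3)^4) / ((c^2)^4)) · c^3    [power of a quotient]
= (((((((b^3)^4) · b^3) · b^(-1))^4) / ((b^3)^4)) / ((c^2)^4)) · c^3    [power of a quotient]
= (((((((b^3)^4) · b^3)^4) · ((b^(-1))^4)) / ((b^3)^4)) / ((c^2)^4)) · c^3    [power of a product]
= (((((((b^3)^4)^4) · ((b^3)^4)) · ((b^(-1))^4)) / ((b^3)^4)) / ((c^2)^4)) · c^3    [power of a product]
= ((((((b^3)^16) · ((b^3)^4)) · ((b^(-1))^4)) / ((b^3)^4)) / ((c^2)^4)) · c^3    [power of a power]
= ((((b^48 · ((b^3)^4)) · ((b^(-1))^4)) / ((b^3)^4)) / ((c^2)^4)) · c^3    [power of a power]
= ((((b^48 · b^12) · ((b^(-1))^4)) / ((b^3)^4)) / ((c^2)^4)) · c^3    [power of a power]
= (((b^60 · ((b^(-1))^4)) / ((b^3)^4)) / ((c^2)^4)) · c^3    [product of powers]
= (((b^60 · b^(-4)) / ((b^3)^4)) / ((c^2)^4)) · c^3    [power of a power]
= ((b^56 / ((b^3)^4)) / ((c^2)^4)) · c^3    [product of powers]
= ((b^56 / b^12) / ((c^2)^4)) · c^3    [power of a power]
= (b^44 / ((c^2)^4)) · c^3    [quotient of powers]
= (b^44 / c^8) · c^3    [power of a power]
= b^44c^(-5)    [quotient of powers]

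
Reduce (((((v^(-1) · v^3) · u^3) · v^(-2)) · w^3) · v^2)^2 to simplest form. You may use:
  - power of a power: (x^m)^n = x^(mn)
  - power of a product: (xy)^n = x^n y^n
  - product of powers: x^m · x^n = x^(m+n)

(((((v^(-1) · v^3) · u^3) · v^(-2)) · w^3) · v^2)^2
= (((((v^(-1) · v^3) · u^3) · v^(-2)) · w^3)^2) · ((v^2)^2)    [power of a product]
= (((((v^(-1) · v^3) · u^3) · v^(-2))^2) · ((w^3)^2)) · ((v^2)^2)    [power of a product]
= (((((v^(-1) · v^3) · u^3)^2) · ((v^(-2))^2)) · ((w^3)^2)) · ((v^2)^2)    [power of a product]
= (((((v^(-1) · v^3)^2) · ((u^3)^2)) · ((v^(-2))^2)) · ((w^3)^2)) · ((v^2)^2)    [power of a product]
= ((((((v^(-1))^2) · ((v^3)^2)) · ((u^3)^2)) · ((v^(-2))^2)) · ((w^3)^2)) · ((v^2)^2)    [power of a product]
= ((((v^(-2) · ((v^3)^2)) · ((u^3)^2)) · ((v^(-2))^2)) · ((w^3)^2)) · ((v^2)^2)    [power of a power]
= ((((v^(-2) · v^6) · ((u^3)^2)) · ((v^(-2))^2)) · ((w^3)^2)) · ((v^2)^2)    [power of a power]
= (((v^4 · ((u^3)^2)) · ((v^(-2))^2)) · ((w^3)^2)) · ((v^2)^2)    [product of powers]
= (((v^4 · u^6) · ((v^(-2))^2)) · ((w^3)^2)) · ((v^2)^2)    [power of a power]
= (((v^4 · u^6) · v^(-4)) · ((w^3)^2)) · ((v^2)^2)    [power of a power]
= (((v^4 · u^6) · v^(-4)) · w^6) · ((v^2)^2)    [power of a power]
= (((v^4 · u^6) · v^(-4)) · w^6) · v^4    [power of a power]
= u^6v^4w^6    [product of powers]

u^6v^4w^6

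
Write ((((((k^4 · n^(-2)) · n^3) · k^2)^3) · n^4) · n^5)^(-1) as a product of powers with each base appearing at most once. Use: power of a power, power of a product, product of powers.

k^(-18)n^(-12)

((((((k^4 · n^(-2)) · n^3) · k^2)^3) · n^4) · n^5)^(-1)
= ((((((k^4 · n^(-2)) · n^3) · k^2)^3) · n^4)^(-1)) · ((n^5)^(-1))    [power of a product]
= ((((((k^4 · n^(-2)) · n^3) · k^2)^3)^(-1)) · ((n^4)^(-1))) · ((n^5)^(-1))    [power of a product]
= (((((k^4 · n^(-2)) · n^3) · k^2)^(-3)) · ((n^4)^(-1))) · ((n^5)^(-1))    [power of a power]
= (((((k^4 · n^(-2)) · n^3)^(-3)) · ((k^2)^(-3))) · ((n^4)^(-1))) · ((n^5)^(-1))    [power of a product]
= (((((k^4 · n^(-2))^(-3)) · ((n^3)^(-3))) · ((k^2)^(-3))) · ((n^4)^(-1))) · ((n^5)^(-1))    [power of a product]
= ((((((k^4)^(-3)) · ((n^(-2))^(-3))) · ((n^3)^(-3))) · ((k^2)^(-3))) · ((n^4)^(-1))) · ((n^5)^(-1))    [power of a product]
= ((((k^(-12) · ((n^(-2))^(-3))) · ((n^3)^(-3))) · ((k^2)^(-3))) · ((n^4)^(-1))) · ((n^5)^(-1))    [power of a power]
= ((((k^(-12) · n^6) · ((n^3)^(-3))) · ((k^2)^(-3))) · ((n^4)^(-1))) · ((n^5)^(-1))    [power of a power]
= ((((k^(-12) · n^6) · n^(-9)) · ((k^2)^(-3))) · ((n^4)^(-1))) · ((n^5)^(-1))    [power of a power]
= ((((k^(-12) · n^6) · n^(-9)) · k^(-6)) · ((n^4)^(-1))) · ((n^5)^(-1))    [power of a power]
= ((((k^(-12) · n^6) · n^(-9)) · k^(-6)) · n^(-4)) · ((n^5)^(-1))    [power of a power]
= ((((k^(-12) · n^6) · n^(-9)) · k^(-6)) · n^(-4)) · n^(-5)    [power of a power]
= k^(-18)n^(-12)    [product of powers]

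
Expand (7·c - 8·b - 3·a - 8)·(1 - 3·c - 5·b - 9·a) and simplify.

(7·c - 8·b - 3·a - 8)·(1 - 3·c - 5·b - 9·a)
= 7·c - 21·c² - 35·b·c - 63·a·c - 8·b + 24·b·c + 40·b² + 72·a·b - 3·a + 9·a·c + 15·a·b + 27·a² - 8 + 24·c + 40·b + 72·a    [distributive law]
= 31·c - 21·c² - 11·b·c - 54·a·c + 32·b + 40·b² + 87·a·b + 69·a + 27·a² - 8    [combine like terms]

31·c - 21·c² - 11·b·c - 54·a·c + 32·b + 40·b² + 87·a·b + 69·a + 27·a² - 8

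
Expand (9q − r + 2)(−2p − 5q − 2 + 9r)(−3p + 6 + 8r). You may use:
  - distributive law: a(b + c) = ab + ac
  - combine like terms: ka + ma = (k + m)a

(9q − r + 2)(−2p − 5q − 2 + 9r)(−3p + 6 + 8r)
= (−18pq − 45q^2 − 18q + 81qr + 2pr + 5qr + 2r − 9r^2 − 4p − 10q − 4 + 18r)(−3p + 6 + 8r)    [distributive law]
= (−18pq − 45q^2 − 28q + 86qr + 2pr + 20r − 9r^2 − 4p − 4)(−3p + 6 + 8r)    [combine like terms]
= 54p^2q − 108pq − 144pqr + 135pq^2 − 270q^2 − 360q^2r + 84pq − 168q − 224qr − 258pqr + 516qr + 688qr^2 − 6p^2r + 12pr + 16pr^2 − 60pr + 120r + 160r^2 + 27pr^2 − 54r^2 − 72r^3 + 12p^2 − 24p − 32pr + 12p − 24 − 32r    [distributive law]
= 54p^2q − 24pq − 402pqr + 135pq^2 − 270q^2 − 360q^2r − 168q + 292qr + 688qr^2 − 6p^2r − 80pr + 43pr^2 + 88r + 106r^2 − 72r^3 + 12p^2 − 12p − 24    [combine like terms]

54p^2q − 24pq − 402pqr + 135pq^2 − 270q^2 − 360q^2r − 168q + 292qr + 688qr^2 − 6p^2r − 80pr + 43pr^2 + 88r + 106r^2 − 72r^3 + 12p^2 − 12p − 24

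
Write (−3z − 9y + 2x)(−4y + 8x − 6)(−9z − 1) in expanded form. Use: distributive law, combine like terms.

(−3z − 9y + 2x)(−4y + 8x − 6)(−9z − 1)
= (12yz − 24xz + 18z + 36y² − 72xy + 54y − 8xy + 16x² − 12x)(−9z − 1)    [distributive law]
= (12yz − 24xz + 18z + 36y² − 80xy + 54y + 16x² − 12x)(−9z − 1)    [combine like terms]
= −108yz² − 12yz + 216xz² + 24xz − 162z² − 18z − 324y²z − 36y² + 720xyz + 80xy − 486yz − 54y − 144x²z − 16x² + 108xz + 12x    [distributive law]
= −108yz² − 498yz + 216xz² + 132xz − 162z² − 18z − 324y²z − 36y² + 720xyz + 80xy − 54y − 144x²z − 16x² + 12x    [combine like terms]

−108yz² − 498yz + 216xz² + 132xz − 162z² − 18z − 324y²z − 36y² + 720xyz + 80xy − 54y − 144x²z − 16x² + 12x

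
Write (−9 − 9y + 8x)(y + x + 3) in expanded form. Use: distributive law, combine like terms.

(−9 − 9y + 8x)(y + x + 3)
= −9y − 9x − 27 − 9y^2 − 9xy − 27y + 8xy + 8x^2 + 24x    [distributive law]
= −36y + 15x − 27 − 9y^2 − xy + 8x^2    [combine like terms]

−36y + 15x − 27 − 9y^2 − xy + 8x^2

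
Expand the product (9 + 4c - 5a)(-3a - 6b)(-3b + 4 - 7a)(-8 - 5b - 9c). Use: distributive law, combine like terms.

-4092ab - 2175ab^2 - 6603abc + 864a + 1356ac - 1992a^2 + 795a^2b - 2913a^2c - 216b^2 - 810b^3 - 1554b^2c + 1728b + 2712bc - 210ab^2c - 1836abc^2 + 432ac^2 + 1875a^2bc - 756a^2c^2 - 360b^3c - 648b^2c^2 + 864bc^2 + 1275a^2b^2 + 840a^3 + 525a^3b + 945a^3c + 450ab^3

(9 + 4c - 5a)(-3a - 6b)(-3b + 4 - 7a)(-8 - 5b - 9c)
= (-27a - 54b - 12ac - 24bc + 15a^2 + 30ab)(-3b + 4 - 7a)(-8 - 5b - 9c)    [distributive law]
= (81ab - 108a + 189a^2 + 162b^2 - 216b + 378ab + 36abc - 48ac + 84a^2c + 72b^2c - 96bc + 168abc - 45a^2b + 60a^2 - 105a^3 - 90ab^2 + 120ab - 210a^2b)(-8 - 5b - 9c)    [distributive law]
= (579ab - 108a + 249a^2 + 162b^2 - 216b + 204abc - 48ac + 84a^2c + 72b^2c - 96bc - 255a^2b - 105a^3 - 90ab^2)(-8 - 5b - 9c)    [combine like terms]
= -4632ab - 2895ab^2 - 5211abc + 864a + 540ab + 972ac - 1992a^2 - 1245a^2b - 2241a^2c - 1296b^2 - 810b^3 - 1458b^2c + 1728b + 1080b^2 + 1944bc - 1632abc - 1020ab^2c - 1836abc^2 + 384ac + 240abc + 432ac^2 - 672a^2c - 420a^2bc - 756a^2c^2 - 576b^2c - 360b^3c - 648b^2c^2 + 768bc + 480b^2c + 864bc^2 + 2040a^2b + 1275a^2b^2 + 2295a^2bc + 840a^3 + 525a^3b + 945a^3c + 720ab^2 + 450ab^3 + 810ab^2c    [distributive law]
= -4092ab - 2175ab^2 - 6603abc + 864a + 1356ac - 1992a^2 + 795a^2b - 2913a^2c - 216b^2 - 810b^3 - 1554b^2c + 1728b + 2712bc - 210ab^2c - 1836abc^2 + 432ac^2 + 1875a^2bc - 756a^2c^2 - 360b^3c - 648b^2c^2 + 864bc^2 + 1275a^2b^2 + 840a^3 + 525a^3b + 945a^3c + 450ab^3    [combine like terms]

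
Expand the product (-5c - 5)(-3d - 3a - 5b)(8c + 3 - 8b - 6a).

(-5c - 5)(-3d - 3a - 5b)(8c + 3 - 8b - 6a)
= (15cd + 15ac + 25bc + 15d + 15a + 25b)(8c + 3 - 8b - 6a)    [distributive law]
= 120c²d + 45cd - 120bcd - 90acd + 120ac² + 45ac - 120abc - 90a²c + 200bc² + 75bc - 200b²c - 150abc + 120cd + 45d - 120bd - 90ad + 120ac + 45a - 120ab - 90a² + 200bc + 75b - 200b² - 150ab    [distributive law]
= 120c²d + 165cd - 120bcd - 90acd + 120ac² + 165ac - 270abc - 90a²c + 200bc² + 275bc - 200b²c + 45d - 120bd - 90ad + 45a - 270ab - 90a² + 75b - 200b²    [combine like terms]

120c²d + 165cd - 120bcd - 90acd + 120ac² + 165ac - 270abc - 90a²c + 200bc² + 275bc - 200b²c + 45d - 120bd - 90ad + 45a - 270ab - 90a² + 75b - 200b²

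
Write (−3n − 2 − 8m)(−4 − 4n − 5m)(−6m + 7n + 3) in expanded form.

315mn + 176n^2 + 116n + 257mn^2 + 84n^3 − 2m^2n + 78m + 24 − 132m^2 − 240m^3

(−3n − 2 − 8m)(−4 − 4n − 5m)(−6m + 7n + 3)
= (12n + 12n^2 + 15mn + 8 + 8n + 10m + 32m + 32mn + 40m^2)(−6m + 7n + 3)    [distributive law]
= (20n + 12n^2 + 47mn + 8 + 42m + 40m^2)(−6m + 7n + 3)    [combine like terms]
= −120mn + 140n^2 + 60n − 72mn^2 + 84n^3 + 36n^2 − 282m^2n + 329mn^2 + 141mn − 48m + 56n + 24 − 252m^2 + 294mn + 126m − 240m^3 + 280m^2n + 120m^2    [distributive law]
= 315mn + 176n^2 + 116n + 257mn^2 + 84n^3 − 2m^2n + 78m + 24 − 132m^2 − 240m^3    [combine like terms]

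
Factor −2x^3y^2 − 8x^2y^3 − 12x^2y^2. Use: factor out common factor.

−2x^3y^2 − 8x^2y^3 − 12x^2y^2
= 2(−x^3y^2 − 4x^2y^3 − 6x^2y^2)    [factor out 2]
= 2x^2y^2(−x − 4y − 6)    [factor out x^2y^2]

2x^2y^2(−x − 4y − 6)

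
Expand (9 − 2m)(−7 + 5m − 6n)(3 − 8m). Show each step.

(9 − 2m)(−7 + 5m − 6n)(3 − 8m)
= (−63 + 45m − 54n + 14m − 10m^2 + 12mn)(3 − 8m)    [distributive law]
= (−63 + 59m − 54n − 10m^2 + 12mn)(3 − 8m)    [combine like terms]
= −189 + 504m + 177m − 472m^2 − 162n + 432mn − 30m^2 + 80m^3 + 36mn − 96m^2n    [distributive law]
= −189 + 681m − 502m^2 − 162n + 468mn + 80m^3 − 96m^2n    [combine like terms]

−189 + 681m − 502m^2 − 162n + 468mn + 80m^3 − 96m^2n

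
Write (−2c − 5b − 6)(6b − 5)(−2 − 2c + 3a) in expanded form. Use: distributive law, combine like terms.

(−2c − 5b − 6)(6b − 5)(−2 − 2c + 3a)
= (−12bc + 10c − 30b² + 25b − 36b + 30)(−2 − 2c + 3a)    [distributive law]
= (−12bc + 10c − 30b² − 11b + 30)(−2 − 2c + 3a)    [combine like terms]
= 24bc + 24bc² − 36abc − 20c − 20c² + 30ac + 60b² + 60b²c − 90ab² + 22b + 22bc − 33ab − 60 − 60c + 90a    [distributive law]
= 46bc + 24bc² − 36abc − 80c − 20c² + 30ac + 60b² + 60b²c − 90ab² + 22b − 33ab − 60 + 90a    [combine like terms]

46bc + 24bc² − 36abc − 80c − 20c² + 30ac + 60b² + 60b²c − 90ab² + 22b − 33ab − 60 + 90a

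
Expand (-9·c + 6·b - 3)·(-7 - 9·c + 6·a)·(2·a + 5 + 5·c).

(-9·c + 6·b - 3)·(-7 - 9·c + 6·a)·(2·a + 5 + 5·c)
= (63·c + 81·c^2 - 54·a·c - 42·b - 54·b·c + 36·a·b + 21 + 27·c - 18·a)·(2·a + 5 + 5·c)    [distributive law]
= (90·c + 81·c^2 - 54·a·c - 42·b - 54·b·c + 36·a·b + 21 - 18·a)·(2·a + 5 + 5·c)    [combine like terms]
= 180·a·c + 450·c + 450·c^2 + 162·a·c^2 + 405·c^2 + 405·c^3 - 108·a^2·c - 270·a·c - 270·a·c^2 - 84·a·b - 210·b - 210·b·c - 108·a·b·c - 270·b·c - 270·b·c^2 + 72·a^2·b + 180·a·b + 180·a·b·c + 42·a + 105 + 105·c - 36·a^2 - 90·a - 90·a·c    [distributive law]
= -180·a·c + 555·c + 855·c^2 - 108·a·c^2 + 405·c^3 - 108·a^2·c + 96·a·b - 210·b - 480·b·c + 72·a·b·c - 270·b·c^2 + 72·a^2·b - 48·a + 105 - 36·a^2    [combine like terms]

-180·a·c + 555·c + 855·c^2 - 108·a·c^2 + 405·c^3 - 108·a^2·c + 96·a·b - 210·b - 480·b·c + 72·a·b·c - 270·b·c^2 + 72·a^2·b - 48·a + 105 - 36·a^2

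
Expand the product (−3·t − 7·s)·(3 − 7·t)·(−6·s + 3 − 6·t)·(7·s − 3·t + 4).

(−3·t − 7·s)·(3 − 7·t)·(−6·s + 3 − 6·t)·(7·s − 3·t + 4)
= (−9·t + 21·t^2 − 21·s + 49·s·t)·(−6·s + 3 − 6·t)·(7·s − 3·t + 4)    [distributive law]
= (54·s·t − 27·t + 54·t^2 − 126·s·t^2 + 63·t^2 − 126·t^3 + 126·s^2 − 63·s + 126·s·t − 294·s^2·t + 147·s·t − 294·s·t^2)·(7·s − 3·t + 4)    [distributive law]
= (327·s·t − 27·t + 117·t^2 − 420·s·t^2 − 126·t^3 + 126·s^2 − 63·s − 294·s^2·t)·(7·s − 3·t + 4)    [combine like terms]
= 2289·s^2·t − 981·s·t^2 + 1308·s·t − 189·s·t + 81·t^2 − 108·t + 819·s·t^2 − 351·t^3 + 468·t^2 − 2940·s^2·t^2 + 1260·s·t^3 − 1680·s·t^2 − 882·s·t^3 + 378·t^4 − 504·t^3 + 882·s^3 − 378·s^2·t + 504·s^2 − 441·s^2 + 189·s·t − 252·s − 2058·s^3·t + 882·s^2·t^2 − 1176·s^2·t    [distributive law]
= 735·s^2·t − 1842·s·t^2 + 1308·s·t + 549·t^2 − 108·t − 855·t^3 − 2058·s^2·t^2 + 378·s·t^3 + 378·t^4 + 882·s^3 + 63·s^2 − 252·s − 2058·s^3·t    [combine like terms]

735·s^2·t − 1842·s·t^2 + 1308·s·t + 549·t^2 − 108·t − 855·t^3 − 2058·s^2·t^2 + 378·s·t^3 + 378·t^4 + 882·s^3 + 63·s^2 − 252·s − 2058·s^3·t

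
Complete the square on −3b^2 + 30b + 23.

−3b^2 + 30b + 23
= −3(b^2 − 10b) + 23    [factor out -3 from the b-terms]
= −3(b^2 − 10b + 25 − 25) + 23    [add and subtract 25 inside the bracket]
= −3(b − 5)^2 + 75 + 23    [perfect-square identity]
= −3(b − 5)^2 + 98    [combine constants]

−3(b − 5)^2 + 98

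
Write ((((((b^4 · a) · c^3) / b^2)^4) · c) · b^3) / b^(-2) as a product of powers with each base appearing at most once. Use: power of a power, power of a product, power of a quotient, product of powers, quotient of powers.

a^4b^13c^13

((((((b^4 · a) · c^3) / b^2)^4) · c) · b^3) / b^(-2)
= ((((((b^4 · a) · c^3)^4) / ((b^2)^4)) · c) · b^3) / b^(-2)    [power of a quotient]
= ((((((b^4 · a)^4) · ((c^3)^4)) / ((b^2)^4)) · c) · b^3) / b^(-2)    [power of a product]
= (((((((b^4)^4) · (a^4)) · ((c^3)^4)) / ((b^2)^4)) · c) · b^3) / b^(-2)    [power of a product]
= (((((b^16 · (a^4)) · ((c^3)^4)) / ((b^2)^4)) · c) · b^3) / b^(-2)    [power of a power]
= (((((b^16 · a^4) · c^12) / ((b^2)^4)) · c) · b^3) / b^(-2)    [power of a power]
= (((((b^16 · a^4) · c^12) / b^8) · c) · b^3) / b^(-2)    [power of a power]
= a^4b^13c^13    [quotient of powers; product of powers]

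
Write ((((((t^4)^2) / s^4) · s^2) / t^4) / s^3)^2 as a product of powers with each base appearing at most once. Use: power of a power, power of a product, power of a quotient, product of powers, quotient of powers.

((((((t^4)^2) / s^4) · s^2) / t^4) / s^3)^2
= ((((((t^4)^2) / s^4) · s^2) / t^4)^2) / ((s^3)^2)    [power of a quotient]
= ((((((t^4)^2) / s^4) · s^2)^2) / ((t^4)^2)) / ((s^3)^2)    [power of a quotient]
= ((((((t^4)^2) / s^4)^2) · ((s^2)^2)) / ((t^4)^2)) / ((s^3)^2)    [power of a product]
= ((((((t^4)^2)^2) / ((s^4)^2)) · ((s^2)^2)) / ((t^4)^2)) / ((s^3)^2)    [power of a quotient]
= (((((t^4)^4) / ((s^4)^2)) · ((s^2)^2)) / ((t^4)^2)) / ((s^3)^2)    [power of a power]
= (((t^16 / ((s^4)^2)) · ((s^2)^2)) / ((t^4)^2)) / ((s^3)^2)    [power of a power]
= (((t^16 / s^8) · ((s^2)^2)) / ((t^4)^2)) / ((s^3)^2)    [power of a power]
= (((t^16 / s^8) · s^4) / ((t^4)^2)) / ((s^3)^2)    [power of a power]
= (((t^16 / s^8) · s^4) / t^8) / ((s^3)^2)    [power of a power]
= (((t^16 / s^8) · s^4) / t^8) / s^6    [power of a power]
= s^(-10)t^8    [quotient of powers; product of powers]

s^(-10)t^8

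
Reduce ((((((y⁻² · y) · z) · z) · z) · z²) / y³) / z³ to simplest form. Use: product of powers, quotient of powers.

((((((y⁻² · y) · z) · z) · z) · z²) / y³) / z³
= (((((y⁻¹ · z) · z) · z) · z²) / y³) / z³    [product of powers]
= y⁻⁴·z²    [quotient of powers; product of powers]

y⁻⁴·z²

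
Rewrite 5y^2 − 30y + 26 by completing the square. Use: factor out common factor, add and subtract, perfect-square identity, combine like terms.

5(y − 3)^2 − 19

5y^2 − 30y + 26
= 5(y^2 − 6y) + 26    [factor out 5 from the y-terms]
= 5(y^2 − 6y + 9 − 9) + 26    [add and subtract 9 inside the bracket]
= 5(y − 3)^2 − 45 + 26    [perfect-square identity]
= 5(y − 3)^2 − 19    [combine constants]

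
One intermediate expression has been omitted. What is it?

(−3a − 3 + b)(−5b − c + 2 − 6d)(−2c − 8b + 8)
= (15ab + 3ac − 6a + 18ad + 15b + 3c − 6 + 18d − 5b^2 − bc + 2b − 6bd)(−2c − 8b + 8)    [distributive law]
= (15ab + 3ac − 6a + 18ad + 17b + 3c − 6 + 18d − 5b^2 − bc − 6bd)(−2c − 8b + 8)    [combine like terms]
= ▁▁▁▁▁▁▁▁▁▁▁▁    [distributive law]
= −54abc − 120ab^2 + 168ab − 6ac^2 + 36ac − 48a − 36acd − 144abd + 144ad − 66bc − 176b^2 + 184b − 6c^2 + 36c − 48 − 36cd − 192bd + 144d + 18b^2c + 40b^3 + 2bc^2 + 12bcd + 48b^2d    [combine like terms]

Applying distributive law to the line above:

−30abc − 120ab^2 + 120ab − 6ac^2 − 24abc + 24ac + 12ac + 48ab − 48a − 36acd − 144abd + 144ad − 34bc − 136b^2 + 136b − 6c^2 − 24bc + 24c + 12c + 48b − 48 − 36cd − 144bd + 144d + 10b^2c + 40b^3 − 40b^2 + 2bc^2 + 8b^2c − 8bc + 12bcd + 48b^2d − 48bd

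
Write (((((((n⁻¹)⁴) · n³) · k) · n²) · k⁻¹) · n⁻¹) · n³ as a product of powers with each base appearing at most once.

(((((((n⁻¹)⁴) · n³) · k) · n²) · k⁻¹) · n⁻¹) · n³
= (((((n⁻⁴ · n³) · k) · n²) · k⁻¹) · n⁻¹) · n³    [power of a power]
= ((((n⁻¹ · k) · n²) · k⁻¹) · n⁻¹) · n³    [product of powers]
= n³    [product of powers]

n³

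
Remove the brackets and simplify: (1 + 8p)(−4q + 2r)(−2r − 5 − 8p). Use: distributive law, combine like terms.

8qr + 20q + 192pq − 4r² − 10r − 96pr + 64pqr + 256p²q − 32pr² − 128p²r

(1 + 8p)(−4q + 2r)(−2r − 5 − 8p)
= (−4q + 2r − 32pq + 16pr)(−2r − 5 − 8p)    [distributive law]
= 8qr + 20q + 32pq − 4r² − 10r − 16pr + 64pqr + 160pq + 256p²q − 32pr² − 80pr − 128p²r    [distributive law]
= 8qr + 20q + 192pq − 4r² − 10r − 96pr + 64pqr + 256p²q − 32pr² − 128p²r    [combine like terms]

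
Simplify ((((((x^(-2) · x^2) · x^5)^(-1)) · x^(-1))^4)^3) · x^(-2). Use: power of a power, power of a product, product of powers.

x^(-74)

((((((x^(-2) · x^2) · x^5)^(-1)) · x^(-1))^4)^3) · x^(-2)
= (((((x^(-2) · x^2) · x^5)^(-1)) · x^(-1))^12) · x^(-2)    [power of a power]
= (((((x^(-2) · x^2) · x^5)^(-1))^12) · ((x^(-1))^12)) · x^(-2)    [power of a product]
= ((((x^(-2) · x^2) · x^5)^(-12)) · ((x^(-1))^12)) · x^(-2)    [power of a power]
= ((((x^(-2) · x^2)^(-12)) · ((x^5)^(-12))) · ((x^(-1))^12)) · x^(-2)    [power of a product]
= (((((x^(-2))^(-12)) · ((x^2)^(-12))) · ((x^5)^(-12))) · ((x^(-1))^12)) · x^(-2)    [power of a product]
= (((x^24 · ((x^2)^(-12))) · ((x^5)^(-12))) · ((x^(-1))^12)) · x^(-2)    [power of a power]
= (((x^24 · x^(-24)) · ((x^5)^(-12))) · ((x^(-1))^12)) · x^(-2)    [power of a power]
= ((x^0 · ((x^5)^(-12))) · ((x^(-1))^12)) · x^(-2)    [product of powers]
= ((x^0 · x^(-60)) · ((x^(-1))^12)) · x^(-2)    [power of a power]
= (x^(-60) · ((x^(-1))^12)) · x^(-2)    [product of powers]
= (x^(-60) · x^(-12)) · x^(-2)    [power of a power]
= x^(-72) · x^(-2)    [product of powers]
= x^(-74)    [product of powers]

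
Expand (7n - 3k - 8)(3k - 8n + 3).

45kn - 56n² + 85n - 9k² - 33k - 24

(7n - 3k - 8)(3k - 8n + 3)
= 21kn - 56n² + 21n - 9k² + 24kn - 9k - 24k + 64n - 24    [distributive law]
= 45kn - 56n² + 85n - 9k² - 33k - 24    [combine like terms]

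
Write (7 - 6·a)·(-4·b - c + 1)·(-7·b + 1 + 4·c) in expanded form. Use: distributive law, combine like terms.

(7 - 6·a)·(-4·b - c + 1)·(-7·b + 1 + 4·c)
= (-28·b - 7·c + 7 + 24·a·b + 6·a·c - 6·a)·(-7·b + 1 + 4·c)    [distributive law]
= 196·b^2 - 28·b - 112·b·c + 49·b·c - 7·c - 28·c^2 - 49·b + 7 + 28·c - 168·a·b^2 + 24·a·b + 96·a·b·c - 42·a·b·c + 6·a·c + 24·a·c^2 + 42·a·b - 6·a - 24·a·c    [distributive law]
= 196·b^2 - 77·b - 63·b·c + 21·c - 28·c^2 + 7 - 168·a·b^2 + 66·a·b + 54·a·b·c - 18·a·c + 24·a·c^2 - 6·a    [combine like terms]

196·b^2 - 77·b - 63·b·c + 21·c - 28·c^2 + 7 - 168·a·b^2 + 66·a·b + 54·a·b·c - 18·a·c + 24·a·c^2 - 6·a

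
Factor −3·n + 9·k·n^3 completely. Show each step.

−3·n + 9·k·n^3
= 3(−n + 3·k·n^3)    [factor out 3]
= 3·n(−1 + 3·k·n^2)    [factor out n]

3·n(−1 + 3·k·n^2)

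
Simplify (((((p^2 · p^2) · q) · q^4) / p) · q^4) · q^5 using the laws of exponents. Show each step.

(((((p^2 · p^2) · q) · q^4) / p) · q^4) · q^5
= ((((p^4 · q) · q^4) / p) · q^4) · q^5    [product of powers]
= p^3q^14    [quotient of powers; product of powers]

p^3q^14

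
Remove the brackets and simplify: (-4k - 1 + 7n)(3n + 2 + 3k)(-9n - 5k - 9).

-186kn² + 63k²n - 37kn + 163k² + 109k + 60k³ - 288n² - 81n + 18 - 189n³

(-4k - 1 + 7n)(3n + 2 + 3k)(-9n - 5k - 9)
= (-12kn - 8k - 12k² - 3n - 2 - 3k + 21n² + 14n + 21kn)(-9n - 5k - 9)    [distributive law]
= (9kn - 11k - 12k² + 11n - 2 + 21n²)(-9n - 5k - 9)    [combine like terms]
= -81kn² - 45k²n - 81kn + 99kn + 55k² + 99k + 108k²n + 60k³ + 108k² - 99n² - 55kn - 99n + 18n + 10k + 18 - 189n³ - 105kn² - 189n²    [distributive law]
= -186kn² + 63k²n - 37kn + 163k² + 109k + 60k³ - 288n² - 81n + 18 - 189n³    [combine like terms]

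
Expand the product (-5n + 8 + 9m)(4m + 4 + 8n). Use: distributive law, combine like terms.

52mn + 44n - 40n² + 68m + 32 + 36m²

(-5n + 8 + 9m)(4m + 4 + 8n)
= -20mn - 20n - 40n² + 32m + 32 + 64n + 36m² + 36m + 72mn    [distributive law]
= 52mn + 44n - 40n² + 68m + 32 + 36m²    [combine like terms]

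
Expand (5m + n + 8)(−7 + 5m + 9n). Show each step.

5m + 25m^2 + 50mn + 65n + 9n^2 − 56

(5m + n + 8)(−7 + 5m + 9n)
= −35m + 25m^2 + 45mn − 7n + 5mn + 9n^2 − 56 + 40m + 72n    [distributive law]
= 5m + 25m^2 + 50mn + 65n + 9n^2 − 56    [combine like terms]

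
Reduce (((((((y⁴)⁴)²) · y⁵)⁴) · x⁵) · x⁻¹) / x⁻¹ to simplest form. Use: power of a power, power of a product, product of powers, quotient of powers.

x⁵y¹⁴⁸

(((((((y⁴)⁴)²) · y⁵)⁴) · x⁵) · x⁻¹) / x⁻¹
= (((((((y⁴)⁴)²)⁴) · ((y⁵)⁴)) · x⁵) · x⁻¹) / x⁻¹    [power of a product]
= ((((((y⁴)⁴)⁸) · ((y⁵)⁴)) · x⁵) · x⁻¹) / x⁻¹    [power of a power]
= (((((y⁴)³²) · ((y⁵)⁴)) · x⁵) · x⁻¹) / x⁻¹    [power of a power]
= (((y¹²⁸ · ((y⁵)⁴)) · x⁵) · x⁻¹) / x⁻¹    [power of a power]
= (((y¹²⁸ · y²⁰) · x⁵) · x⁻¹) / x⁻¹    [power of a power]
= ((y¹⁴⁸ · x⁵) · x⁻¹) / x⁻¹    [product of powers]
= x⁵y¹⁴⁸    [quotient of powers; product of powers]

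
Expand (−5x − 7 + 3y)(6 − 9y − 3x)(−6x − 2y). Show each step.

54x² − 468xy − 246x²y + 90xy² − 90x³ + 252x + 84y − 162y² + 54y³

(−5x − 7 + 3y)(6 − 9y − 3x)(−6x − 2y)
= (−30x + 45xy + 15x² − 42 + 63y + 21x + 18y − 27y² − 9xy)(−6x − 2y)    [distributive law]
= (−9x + 36xy + 15x² − 42 + 81y − 27y²)(−6x − 2y)    [combine like terms]
= 54x² + 18xy − 216x²y − 72xy² − 90x³ − 30x²y + 252x + 84y − 486xy − 162y² + 162xy² + 54y³    [distributive law]
= 54x² − 468xy − 246x²y + 90xy² − 90x³ + 252x + 84y − 162y² + 54y³    [combine like terms]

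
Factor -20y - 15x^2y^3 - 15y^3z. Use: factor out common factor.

-20y - 15x^2y^3 - 15y^3z
= 5(-4y - 3x^2y^3 - 3y^3z)    [factor out 5]
= 5y(-4 - 3x^2y^2 - 3y^2z)    [factor out y]

5y(-4 - 3x^2y^2 - 3y^2z)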